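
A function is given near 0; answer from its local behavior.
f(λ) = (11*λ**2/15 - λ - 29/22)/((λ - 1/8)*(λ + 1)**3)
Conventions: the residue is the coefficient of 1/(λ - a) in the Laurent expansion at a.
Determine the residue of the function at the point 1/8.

The residue is -120952/120285.

At the order-1 pole 1/8 set g(λ) = (λ - (1/8))*f(λ) = (11*λ**2/15 - λ - 29/22)/(λ + 1)**3.
Simple pole: residue = g(a) at a = 1/8, which is -120952/120285.


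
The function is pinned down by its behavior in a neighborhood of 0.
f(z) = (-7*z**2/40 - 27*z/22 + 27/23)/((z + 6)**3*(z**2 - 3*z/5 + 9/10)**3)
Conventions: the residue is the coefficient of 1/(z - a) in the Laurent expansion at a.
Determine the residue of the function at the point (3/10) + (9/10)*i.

The factor z**2 - 3*z/5 + 9/10 splits as (z - a)(z - a') with a = (3/10) + (9/10)*i, a' = (3/10) - (9/10)*i. At the order-3 pole a set g(z) = (z - a)^3*f(z) = [(-7*z**2/40 - 27*z/22 + 27/23)/(z + 6)**3] / (z - a')^3.
Order-3 pole: residue = g''(a)/2; g''((3/10) + (9/10)*i) = (-149543/5602273875) - (247169743/100840929750)*i, so the residue is (-149543/11204547750) - (247169743/201681859500)*i.

The residue is (-149543/11204547750) - (247169743/201681859500)*i.


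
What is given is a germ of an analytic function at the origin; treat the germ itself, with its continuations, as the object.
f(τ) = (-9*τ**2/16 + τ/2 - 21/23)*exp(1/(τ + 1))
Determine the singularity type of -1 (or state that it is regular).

The exponent 1/(τ - (-1)) has a pole at -1, so exp(1/(τ - (-1))) takes every nonzero value near it: an essential singularity (not a pole of any order).

The point is an essential singularity.


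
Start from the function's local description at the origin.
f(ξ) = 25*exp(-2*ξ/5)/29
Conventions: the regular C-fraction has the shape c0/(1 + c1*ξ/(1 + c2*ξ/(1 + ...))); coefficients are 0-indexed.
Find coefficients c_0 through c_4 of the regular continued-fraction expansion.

The regular C-fraction coefficients are [25/29, 2/5, -1/5, 1/15, -1/15].

Taylor coefficients (expand at 0): a_0 = 25/29, a_1 = -10/29, a_2 = 2/29, a_3 = -4/435, a_4 = 2/2175.
c0 = a_0 = 25/29. Peel one level at a time: if S = 1 + c*ξ/S' with S'(0) = 1, then c is the ξ-coefficient of S and S' = c*ξ/(S - 1).
S_1 = c0/f = 1 + (2/5)*ξ + (2/25)*ξ^2 + ...; c1 = 2/5.
S_2 = c1*ξ/(S_1 - 1) = 1 + (-1/5)*ξ + (1/75)*ξ^2 + ...; c2 = -1/5.
S_3 = c2*ξ/(S_2 - 1) = 1 + (1/15)*ξ + (1/225)*ξ^2 + ...; c3 = 1/15.
S_4 = c3*ξ/(S_3 - 1) = 1 + (-1/15)*ξ + ...; c4 = -1/15.


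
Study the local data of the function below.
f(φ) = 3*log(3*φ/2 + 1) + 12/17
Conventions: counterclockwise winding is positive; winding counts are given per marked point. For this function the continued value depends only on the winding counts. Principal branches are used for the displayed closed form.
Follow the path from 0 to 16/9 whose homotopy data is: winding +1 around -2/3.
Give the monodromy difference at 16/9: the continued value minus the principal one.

The rational part is single-valued and drops out of the difference; each branch term changes only by its own monodromy.
(3)*log(1 - φ/(-2/3)): each positive loop around -2/3 adds 2*pi*i to the log, so winding +1 contributes (3)*(1)*2*pi*i = (6)*pi*i.
Summing the contributions at φ = 16/9 gives (6)*pi*i.

Continued minus principal equals (6)*pi*i.


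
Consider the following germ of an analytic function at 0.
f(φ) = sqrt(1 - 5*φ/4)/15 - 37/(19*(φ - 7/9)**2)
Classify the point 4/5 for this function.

The term (1/15)*sqrt(1 - φ/(4/5)) has argument 1 - 4/5/(4/5) = 0 at 4/5: a square-root (algebraic, two-sheeted) branch point; the remaining terms are analytic or single-valued there.

The point is an algebraic (square-root) branch point.


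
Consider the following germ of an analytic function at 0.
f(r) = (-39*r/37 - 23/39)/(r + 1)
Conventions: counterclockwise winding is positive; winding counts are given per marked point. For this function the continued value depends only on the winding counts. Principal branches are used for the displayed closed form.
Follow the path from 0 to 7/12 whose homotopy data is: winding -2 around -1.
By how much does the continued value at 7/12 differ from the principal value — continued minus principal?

Continued minus principal equals 0.

The function is rational, hence single-valued: continuing it around any pole returns the same value, so the difference is 0.


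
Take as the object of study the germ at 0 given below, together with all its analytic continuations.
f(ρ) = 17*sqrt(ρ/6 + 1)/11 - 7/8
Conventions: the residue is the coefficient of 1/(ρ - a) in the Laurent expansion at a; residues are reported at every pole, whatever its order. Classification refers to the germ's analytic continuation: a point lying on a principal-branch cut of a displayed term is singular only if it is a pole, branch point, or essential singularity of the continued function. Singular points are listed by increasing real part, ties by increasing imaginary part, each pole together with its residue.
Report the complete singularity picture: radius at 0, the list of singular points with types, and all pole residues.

Branch term (17/11)*sqrt(1 - ρ/(-6)): its argument vanishes at ρ = -6, a square-root branch point, modulus 6.
The radius of convergence is the smallest modulus among the singular points: 6.

Radius of convergence at 0: 6.
At -6: an algebraic (square-root) branch point.


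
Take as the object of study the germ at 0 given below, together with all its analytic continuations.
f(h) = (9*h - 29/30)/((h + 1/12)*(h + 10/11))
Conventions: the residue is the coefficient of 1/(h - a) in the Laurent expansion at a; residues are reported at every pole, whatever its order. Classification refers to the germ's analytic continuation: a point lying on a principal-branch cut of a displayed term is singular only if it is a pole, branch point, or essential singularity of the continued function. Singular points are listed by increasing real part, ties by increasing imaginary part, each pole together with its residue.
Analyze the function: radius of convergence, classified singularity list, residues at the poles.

Denominator factor (h + 10/11): pole of order 1 at -10/11, modulus 10/11.
Denominator factor (h + 1/12): pole of order 1 at -1/12, modulus 1/12.
The radius of convergence is the smallest modulus among the singular points: 1/12.
At the order-1 pole -10/11 set g(h) = (h - (-10/11))*f(h) = (9*h - 29/30)/(h + 1/12).
Simple pole: residue = g(a) at a = -10/11, which is 6038/545.
At the order-1 pole -1/12 set g(h) = (h - (-1/12))*f(h) = (9*h - 29/30)/(h + 10/11).
Simple pole: residue = g(a) at a = -1/12, which is -1133/545.
List the singular points by increasing real part (a conjugate pair: the negative imaginary part first).

Radius of convergence at 0: 1/12.
At -10/11: a pole of order 1; residue 6038/545.
At -1/12: a pole of order 1; residue -1133/545.


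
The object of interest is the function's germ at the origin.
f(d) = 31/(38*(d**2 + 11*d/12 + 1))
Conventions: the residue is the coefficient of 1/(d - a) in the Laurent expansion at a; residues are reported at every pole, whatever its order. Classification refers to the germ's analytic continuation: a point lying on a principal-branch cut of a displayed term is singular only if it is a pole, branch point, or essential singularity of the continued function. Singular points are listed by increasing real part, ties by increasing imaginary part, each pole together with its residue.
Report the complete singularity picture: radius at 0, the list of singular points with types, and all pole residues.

Radius of convergence at 0: 1.
At (-11/24) - ((1/24)*sqrt(455))*i: a pole of order 1; residue ((186/8645)*sqrt(455))*i.
At (-11/24) + ((1/24)*sqrt(455))*i: a pole of order 1; residue -((186/8645)*sqrt(455))*i.

Denominator factor (d**2 + 11*d/12 + 1): discriminant -455/144, complex-conjugate roots (-11/24) + ((1/24)*sqrt(455))*i and (-11/24) - ((1/24)*sqrt(455))*i; poles of order 1, moduli 1 and 1.
The radius of convergence is the smallest modulus among the singular points: 1.
The factor d**2 + 11*d/12 + 1 splits as (d - a)(d - a') with a = (-11/24) - ((1/24)*sqrt(455))*i, a' = (-11/24) + ((1/24)*sqrt(455))*i. At the order-1 pole a set g(d) = (d - a)*f(d) = [31/38] / (d - a').
Simple pole: residue = g(a) at a = (-11/24) - ((1/24)*sqrt(455))*i, which is ((186/8645)*sqrt(455))*i.
The factor d**2 + 11*d/12 + 1 splits as (d - a)(d - a') with a = (-11/24) + ((1/24)*sqrt(455))*i, a' = (-11/24) - ((1/24)*sqrt(455))*i. At the order-1 pole a set g(d) = (d - a)*f(d) = [31/38] / (d - a').
Simple pole: residue = g(a) at a = (-11/24) + ((1/24)*sqrt(455))*i, which is -((186/8645)*sqrt(455))*i.
List the singular points by increasing real part (a conjugate pair: the negative imaginary part first).


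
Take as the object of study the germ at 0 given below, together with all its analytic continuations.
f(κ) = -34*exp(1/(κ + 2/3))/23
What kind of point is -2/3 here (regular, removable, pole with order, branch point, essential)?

The exponent 1/(κ - (-2/3)) has a pole at -2/3, so exp(1/(κ - (-2/3))) takes every nonzero value near it: an essential singularity (not a pole of any order).

The point is an essential singularity.


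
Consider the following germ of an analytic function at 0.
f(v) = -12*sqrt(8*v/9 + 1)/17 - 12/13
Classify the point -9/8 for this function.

The term (-12/17)*sqrt(1 - v/(-9/8)) has argument 1 - -9/8/(-9/8) = 0 at -9/8: a square-root (algebraic, two-sheeted) branch point; the remaining terms are analytic or single-valued there.

The point is an algebraic (square-root) branch point.


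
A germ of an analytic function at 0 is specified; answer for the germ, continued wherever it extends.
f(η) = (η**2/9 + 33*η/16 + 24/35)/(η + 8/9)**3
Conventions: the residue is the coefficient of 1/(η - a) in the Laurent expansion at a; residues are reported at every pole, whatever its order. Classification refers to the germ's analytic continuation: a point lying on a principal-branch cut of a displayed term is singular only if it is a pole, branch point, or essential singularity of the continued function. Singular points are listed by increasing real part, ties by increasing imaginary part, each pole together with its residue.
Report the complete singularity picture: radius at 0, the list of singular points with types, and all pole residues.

Radius of convergence at 0: 8/9.
At -8/9: a pole of order 3; residue 1/9.

Denominator factor (η + 8/9)^3: pole of order 3 at -8/9, modulus 8/9.
The radius of convergence is the smallest modulus among the singular points: 8/9.
At the order-3 pole -8/9 set g(η) = (η - (-8/9))^3*f(η) = η**2/9 + 33*η/16 + 24/35.
Order-3 pole: residue = g''(a)/2; g''(-8/9) = 2/9, so the residue is 1/9.


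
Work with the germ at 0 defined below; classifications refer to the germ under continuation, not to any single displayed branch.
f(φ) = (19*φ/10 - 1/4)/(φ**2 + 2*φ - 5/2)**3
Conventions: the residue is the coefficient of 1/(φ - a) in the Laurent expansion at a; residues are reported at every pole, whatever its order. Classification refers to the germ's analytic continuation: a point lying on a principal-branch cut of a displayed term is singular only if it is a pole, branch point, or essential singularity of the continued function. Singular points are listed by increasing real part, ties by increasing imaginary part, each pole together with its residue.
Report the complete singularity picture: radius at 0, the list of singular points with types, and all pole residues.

Denominator factor (φ**2 + 2*φ - 5/2)^3: discriminant 14, real irrational roots -1 + (1/2)*sqrt(14) and -1 - (1/2)*sqrt(14); poles of order 3, moduli -1 + (1/2)*sqrt(14) and 1 + (1/2)*sqrt(14).
The radius of convergence is the smallest modulus among the singular points: -1 + (1/2)*sqrt(14).
The factor φ**2 + 2*φ - 5/2 splits as (φ - a)(φ - a') with a = -1 - (1/2)*sqrt(14), a' = -1 + (1/2)*sqrt(14). At the order-3 pole a set g(φ) = (φ - a)^3*f(φ) = [19*φ/10 - 1/4] / (φ - a')^3.
Order-3 pole: residue = g''(a)/2; g''(-1 - (1/2)*sqrt(14)) = (129/13720)*sqrt(14), so the residue is (129/27440)*sqrt(14).
The factor φ**2 + 2*φ - 5/2 splits as (φ - a)(φ - a') with a = -1 + (1/2)*sqrt(14), a' = -1 - (1/2)*sqrt(14). At the order-3 pole a set g(φ) = (φ - a)^3*f(φ) = [19*φ/10 - 1/4] / (φ - a')^3.
Order-3 pole: residue = g''(a)/2; g''(-1 + (1/2)*sqrt(14)) = -(129/13720)*sqrt(14), so the residue is -(129/27440)*sqrt(14).
List the singular points by increasing real part (a conjugate pair: the negative imaginary part first).

Radius of convergence at 0: -1 + (1/2)*sqrt(14).
At -1 - (1/2)*sqrt(14): a pole of order 3; residue (129/27440)*sqrt(14).
At -1 + (1/2)*sqrt(14): a pole of order 3; residue -(129/27440)*sqrt(14).


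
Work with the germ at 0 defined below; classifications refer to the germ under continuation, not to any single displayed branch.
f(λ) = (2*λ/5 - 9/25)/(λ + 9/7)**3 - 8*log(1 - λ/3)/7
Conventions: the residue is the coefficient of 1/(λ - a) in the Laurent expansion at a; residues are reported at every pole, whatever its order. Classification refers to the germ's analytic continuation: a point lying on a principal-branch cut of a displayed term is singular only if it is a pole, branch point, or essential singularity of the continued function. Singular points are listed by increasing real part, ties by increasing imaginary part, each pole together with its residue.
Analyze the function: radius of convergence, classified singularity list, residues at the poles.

Denominator factor (λ + 9/7)^3: pole of order 3 at -9/7, modulus 9/7.
Branch term (-8/7)*log(1 - λ/(3)): its argument vanishes at λ = 3, a logarithmic branch point, modulus 3.
The radius of convergence is the smallest modulus among the singular points: 9/7.
The branch term is analytic at -9/7 and contributes nothing to the residue; only the rational part matters.
At the order-3 pole -9/7 set g(λ) = (λ - (-9/7))^3*(rational part) = 2*λ/5 - 9/25.
Order-3 pole: residue = g''(a)/2; g''(-9/7) = 0, so the residue is 0.
List the singular points by increasing real part (a conjugate pair: the negative imaginary part first).

Radius of convergence at 0: 9/7.
At -9/7: a pole of order 3; residue 0.
At 3: a logarithmic branch point.


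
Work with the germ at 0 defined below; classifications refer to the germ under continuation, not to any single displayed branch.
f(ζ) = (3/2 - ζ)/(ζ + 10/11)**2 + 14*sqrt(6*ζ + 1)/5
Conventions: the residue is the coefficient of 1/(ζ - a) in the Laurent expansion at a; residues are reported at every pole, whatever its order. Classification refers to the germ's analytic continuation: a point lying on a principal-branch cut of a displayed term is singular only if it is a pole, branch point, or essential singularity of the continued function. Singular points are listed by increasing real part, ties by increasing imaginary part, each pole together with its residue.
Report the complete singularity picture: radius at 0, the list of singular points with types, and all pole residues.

Radius of convergence at 0: 1/6.
At -10/11: a pole of order 2; residue -1.
At -1/6: an algebraic (square-root) branch point.

Denominator factor (ζ + 10/11)^2: pole of order 2 at -10/11, modulus 10/11.
Branch term (14/5)*sqrt(1 - ζ/(-1/6)): its argument vanishes at ζ = -1/6, a square-root branch point, modulus 1/6.
The radius of convergence is the smallest modulus among the singular points: 1/6.
The branch term is analytic at -10/11 and contributes nothing to the residue; only the rational part matters.
At the order-2 pole -10/11 set g(ζ) = (ζ - (-10/11))^2*(rational part) = 3/2 - ζ.
Order-2 pole: residue = g'(a); g'(-10/11) = -1, so the residue is -1.
List the singular points by increasing real part (a conjugate pair: the negative imaginary part first).


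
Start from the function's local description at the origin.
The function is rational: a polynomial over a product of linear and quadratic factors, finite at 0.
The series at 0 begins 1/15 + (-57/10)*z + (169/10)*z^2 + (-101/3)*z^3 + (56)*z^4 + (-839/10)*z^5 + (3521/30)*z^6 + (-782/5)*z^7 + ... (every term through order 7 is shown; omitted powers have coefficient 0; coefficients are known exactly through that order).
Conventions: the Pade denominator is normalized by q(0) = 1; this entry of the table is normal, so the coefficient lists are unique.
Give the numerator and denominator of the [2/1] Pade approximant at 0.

The Pade approximant has numerator coefficients [1/15, -84677/15210, 9371/1690]; denominator coefficients [1, 1010/507].

Taylor coefficients needed (read off): a_0 = 1/15, a_1 = -57/10, a_2 = 169/10, a_3 = -101/3.
Write the denominator as Q(z) = 1 + q1*z. Requiring Q*f - P = O(z^4) with deg P <= 2 kills the coefficients of z^3..z^3 in Q*f:
  z^3: a_3 + q1*a_2 = 0, i.e. -101/3 + (169/10)*q1 = 0.
Solving this linear system: q1 = 1010/507.
The numerator is Q*f truncated at degree 2: P0 = a_0 = 1/15; P1 = a_1 + q1*a_0 = -84677/15210; P2 = a_2 + q1*a_1 = 9371/1690.


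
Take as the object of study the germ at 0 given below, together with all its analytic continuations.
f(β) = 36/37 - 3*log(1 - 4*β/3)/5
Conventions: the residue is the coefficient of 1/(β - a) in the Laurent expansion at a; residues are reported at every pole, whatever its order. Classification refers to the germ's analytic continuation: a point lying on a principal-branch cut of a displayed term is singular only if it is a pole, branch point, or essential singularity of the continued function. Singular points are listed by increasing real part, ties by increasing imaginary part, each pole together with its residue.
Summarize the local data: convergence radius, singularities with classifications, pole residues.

Branch term (-3/5)*log(1 - β/(3/4)): its argument vanishes at β = 3/4, a logarithmic branch point, modulus 3/4.
The radius of convergence is the smallest modulus among the singular points: 3/4.

Radius of convergence at 0: 3/4.
At 3/4: a logarithmic branch point.


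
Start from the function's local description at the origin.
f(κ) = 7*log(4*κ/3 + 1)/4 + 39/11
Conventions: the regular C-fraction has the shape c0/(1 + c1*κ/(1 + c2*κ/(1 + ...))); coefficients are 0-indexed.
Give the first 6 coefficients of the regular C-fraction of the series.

Taylor coefficients (expand at 0): a_0 = 39/11, a_1 = 7/3, a_2 = -14/9, a_3 = 112/81, a_4 = -112/81, a_5 = 1792/1215.
c0 = a_0 = 39/11. Peel one level at a time: if S = 1 + c*κ/S' with S'(0) = 1, then c is the κ-coefficient of S and S' = c*κ/(S - 1).
S_1 = c0/f = 1 + (-77/117)*κ + (11935/13689)*κ^2 + ...; c1 = -77/117.
S_2 = c1*κ/(S_1 - 1) = 1 + (155/117)*κ + (-4/27)*κ^2 + ...; c2 = 155/117.
S_3 = c2*κ/(S_2 - 1) = 1 + (52/465)*κ + (-4472/72075)*κ^2 + ...; c3 = 52/465.
S_4 = c3*κ/(S_3 - 1) = 1 + (86/155)*κ + (-16/135)*κ^2 + ...; c4 = 86/155.
S_5 = c4*κ/(S_4 - 1) = 1 + (248/1161)*κ + ...; c5 = 248/1161.

The regular C-fraction coefficients are [39/11, -77/117, 155/117, 52/465, 86/155, 248/1161].


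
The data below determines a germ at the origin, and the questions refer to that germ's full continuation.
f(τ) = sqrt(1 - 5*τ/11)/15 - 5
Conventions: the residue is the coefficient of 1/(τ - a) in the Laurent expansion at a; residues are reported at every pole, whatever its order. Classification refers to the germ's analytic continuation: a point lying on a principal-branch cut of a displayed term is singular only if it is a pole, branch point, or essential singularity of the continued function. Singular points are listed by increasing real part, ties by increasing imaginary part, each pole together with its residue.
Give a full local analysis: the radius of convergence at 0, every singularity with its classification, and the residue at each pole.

Radius of convergence at 0: 11/5.
At 11/5: an algebraic (square-root) branch point.

Branch term (1/15)*sqrt(1 - τ/(11/5)): its argument vanishes at τ = 11/5, a square-root branch point, modulus 11/5.
The radius of convergence is the smallest modulus among the singular points: 11/5.


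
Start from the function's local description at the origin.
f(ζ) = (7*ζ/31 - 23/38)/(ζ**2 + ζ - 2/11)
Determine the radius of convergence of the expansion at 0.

Denominator factor (ζ**2 + ζ - 2/11): discriminant 19/11, real irrational roots -1/2 + (1/22)*sqrt(209) and -1/2 - (1/22)*sqrt(209); poles of order 1, moduli -1/2 + (1/22)*sqrt(209) and 1/2 + (1/22)*sqrt(209).
The radius of convergence is the smallest modulus among the singular points: -1/2 + (1/22)*sqrt(209).

The radius of convergence is -1/2 + (1/22)*sqrt(209).


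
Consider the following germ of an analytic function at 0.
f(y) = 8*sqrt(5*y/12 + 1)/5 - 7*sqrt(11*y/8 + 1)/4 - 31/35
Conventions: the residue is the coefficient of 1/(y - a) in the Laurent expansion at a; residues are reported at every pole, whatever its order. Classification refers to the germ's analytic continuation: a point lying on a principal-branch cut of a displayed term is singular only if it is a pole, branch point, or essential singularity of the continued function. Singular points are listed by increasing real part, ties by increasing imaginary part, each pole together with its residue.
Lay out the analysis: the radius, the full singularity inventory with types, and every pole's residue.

Radius of convergence at 0: 8/11.
At -12/5: an algebraic (square-root) branch point.
At -8/11: an algebraic (square-root) branch point.

Branch term (-7/4)*sqrt(1 - y/(-8/11)): its argument vanishes at y = -8/11, a square-root branch point, modulus 8/11.
Branch term (8/5)*sqrt(1 - y/(-12/5)): its argument vanishes at y = -12/5, a square-root branch point, modulus 12/5.
The radius of convergence is the smallest modulus among the singular points: 8/11.
List the singular points by increasing real part (a conjugate pair: the negative imaginary part first).


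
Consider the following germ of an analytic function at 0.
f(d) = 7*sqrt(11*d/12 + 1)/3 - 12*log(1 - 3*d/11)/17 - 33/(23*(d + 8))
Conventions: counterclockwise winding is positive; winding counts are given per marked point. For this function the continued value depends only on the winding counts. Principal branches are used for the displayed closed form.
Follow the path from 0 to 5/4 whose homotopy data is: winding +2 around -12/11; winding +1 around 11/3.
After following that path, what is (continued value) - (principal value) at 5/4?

The rational part is single-valued and drops out of the difference; each branch term changes only by its own monodromy.
(7/3)*sqrt(1 - d/(-12/11)): winding +2 is even, the square root returns to the same sheet, contribution 0.
(-12/17)*log(1 - d/(11/3)): each positive loop around 11/3 adds 2*pi*i to the log, so winding +1 contributes (-12/17)*(1)*2*pi*i = -(24/17)*pi*i.
Summing the contributions at d = 5/4 gives -(24/17)*pi*i.

Continued minus principal equals -(24/17)*pi*i.


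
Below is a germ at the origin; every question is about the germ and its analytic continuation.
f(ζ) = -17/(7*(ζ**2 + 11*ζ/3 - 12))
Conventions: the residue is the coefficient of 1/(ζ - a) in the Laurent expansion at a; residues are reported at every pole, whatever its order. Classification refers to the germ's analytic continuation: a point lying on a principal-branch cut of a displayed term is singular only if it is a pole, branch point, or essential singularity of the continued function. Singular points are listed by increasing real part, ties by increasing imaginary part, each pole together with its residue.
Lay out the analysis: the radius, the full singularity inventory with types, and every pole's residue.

Radius of convergence at 0: -11/6 + (1/6)*sqrt(553).
At -11/6 - (1/6)*sqrt(553): a pole of order 1; residue (51/3871)*sqrt(553).
At -11/6 + (1/6)*sqrt(553): a pole of order 1; residue -(51/3871)*sqrt(553).

Denominator factor (ζ**2 + 11*ζ/3 - 12): discriminant 553/9, real irrational roots -11/6 + (1/6)*sqrt(553) and -11/6 - (1/6)*sqrt(553); poles of order 1, moduli -11/6 + (1/6)*sqrt(553) and 11/6 + (1/6)*sqrt(553).
The radius of convergence is the smallest modulus among the singular points: -11/6 + (1/6)*sqrt(553).
The factor ζ**2 + 11*ζ/3 - 12 splits as (ζ - a)(ζ - a') with a = -11/6 - (1/6)*sqrt(553), a' = -11/6 + (1/6)*sqrt(553). At the order-1 pole a set g(ζ) = (ζ - a)*f(ζ) = [-17/7] / (ζ - a').
Simple pole: residue = g(a) at a = -11/6 - (1/6)*sqrt(553), which is (51/3871)*sqrt(553).
The factor ζ**2 + 11*ζ/3 - 12 splits as (ζ - a)(ζ - a') with a = -11/6 + (1/6)*sqrt(553), a' = -11/6 - (1/6)*sqrt(553). At the order-1 pole a set g(ζ) = (ζ - a)*f(ζ) = [-17/7] / (ζ - a').
Simple pole: residue = g(a) at a = -11/6 + (1/6)*sqrt(553), which is -(51/3871)*sqrt(553).
List the singular points by increasing real part (a conjugate pair: the negative imaginary part first).


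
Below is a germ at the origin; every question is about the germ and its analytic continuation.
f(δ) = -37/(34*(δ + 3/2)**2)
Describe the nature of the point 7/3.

Denominator factors: δ + 3/2 = 23/6 at δ = 7/3 — none vanishes.
So the germ continues analytically to 7/3.

The point is a regular point.


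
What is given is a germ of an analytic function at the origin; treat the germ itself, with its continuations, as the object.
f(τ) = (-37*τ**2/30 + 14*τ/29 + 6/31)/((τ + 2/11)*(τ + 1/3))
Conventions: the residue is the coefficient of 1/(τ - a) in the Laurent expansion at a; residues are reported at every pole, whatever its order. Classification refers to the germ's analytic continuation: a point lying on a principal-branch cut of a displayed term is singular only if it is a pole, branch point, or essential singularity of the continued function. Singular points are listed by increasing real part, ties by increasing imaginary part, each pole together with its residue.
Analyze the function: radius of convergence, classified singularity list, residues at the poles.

Radius of convergence at 0: 2/11.
At -1/3: a pole of order 1; residue 278773/404550.
At -2/11: a pole of order 1; residue 106064/247225.

Denominator factor (τ + 2/11): pole of order 1 at -2/11, modulus 2/11.
Denominator factor (τ + 1/3): pole of order 1 at -1/3, modulus 1/3.
The radius of convergence is the smallest modulus among the singular points: 2/11.
At the order-1 pole -1/3 set g(τ) = (τ - (-1/3))*f(τ) = (-37*τ**2/30 + 14*τ/29 + 6/31)/(τ + 2/11).
Simple pole: residue = g(a) at a = -1/3, which is 278773/404550.
At the order-1 pole -2/11 set g(τ) = (τ - (-2/11))*f(τ) = (-37*τ**2/30 + 14*τ/29 + 6/31)/(τ + 1/3).
Simple pole: residue = g(a) at a = -2/11, which is 106064/247225.
List the singular points by increasing real part (a conjugate pair: the negative imaginary part first).


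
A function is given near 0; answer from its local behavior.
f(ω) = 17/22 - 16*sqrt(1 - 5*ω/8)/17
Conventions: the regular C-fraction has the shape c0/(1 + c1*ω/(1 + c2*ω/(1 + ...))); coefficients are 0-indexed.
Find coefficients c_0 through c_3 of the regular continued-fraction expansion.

The regular C-fraction coefficients are [-63/374, 110/63, -3835/2016, -315/24544].

Taylor coefficients (expand at 0): a_0 = -63/374, a_1 = 5/17, a_2 = 25/544, a_3 = 125/8704.
c0 = a_0 = -63/374. Peel one level at a time: if S = 1 + c*ω/S' with S'(0) = 1, then c is the ω-coefficient of S and S' = c*ω/(S - 1).
S_1 = c0/f = 1 + (110/63)*ω + (210925/63504)*ω^2 + ...; c1 = 110/63.
S_2 = c1*ω/(S_1 - 1) = 1 + (-3835/2016)*ω + (-25/1024)*ω^2 + ...; c2 = -3835/2016.
S_3 = c2*ω/(S_2 - 1) = 1 + (-315/24544)*ω + ...; c3 = -315/24544.


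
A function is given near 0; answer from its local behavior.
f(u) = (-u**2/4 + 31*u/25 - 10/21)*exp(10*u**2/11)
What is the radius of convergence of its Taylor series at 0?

The factor exp(10*u**2/11) is entire and contributes no finite singular point.
The polynomial part has no poles.
No finite singular points: the Taylor series at 0 converges everywhere.

The radius of convergence is infinite.


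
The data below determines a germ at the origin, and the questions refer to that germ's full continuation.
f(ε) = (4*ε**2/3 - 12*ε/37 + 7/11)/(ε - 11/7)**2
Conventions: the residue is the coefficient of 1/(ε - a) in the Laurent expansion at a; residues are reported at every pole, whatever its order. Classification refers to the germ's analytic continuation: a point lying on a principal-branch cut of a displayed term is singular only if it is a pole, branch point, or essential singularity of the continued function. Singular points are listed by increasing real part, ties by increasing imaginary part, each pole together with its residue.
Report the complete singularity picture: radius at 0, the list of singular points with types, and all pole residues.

Radius of convergence at 0: 11/7.
At 11/7: a pole of order 2; residue 3004/777.

Denominator factor (ε - 11/7)^2: pole of order 2 at 11/7, modulus 11/7.
The radius of convergence is the smallest modulus among the singular points: 11/7.
At the order-2 pole 11/7 set g(ε) = (ε - (11/7))^2*f(ε) = 4*ε**2/3 - 12*ε/37 + 7/11.
Order-2 pole: residue = g'(a); g'(11/7) = 3004/777, so the residue is 3004/777.


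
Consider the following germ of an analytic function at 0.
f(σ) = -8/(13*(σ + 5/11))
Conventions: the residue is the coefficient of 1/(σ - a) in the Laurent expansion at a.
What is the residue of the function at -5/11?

The residue is -8/13.

At the order-1 pole -5/11 set g(σ) = (σ - (-5/11))*f(σ) = -8/13.
Simple pole: residue = g(a) at a = -5/11, which is -8/13.


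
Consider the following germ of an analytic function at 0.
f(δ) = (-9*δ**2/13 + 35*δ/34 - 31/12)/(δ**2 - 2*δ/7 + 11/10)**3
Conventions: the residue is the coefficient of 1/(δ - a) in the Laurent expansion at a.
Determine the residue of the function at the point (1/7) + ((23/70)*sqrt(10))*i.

The residue is ((231392945/1750685296)*sqrt(10))*i.

The factor δ**2 - 2*δ/7 + 11/10 splits as (δ - a)(δ - a') with a = (1/7) + ((23/70)*sqrt(10))*i, a' = (1/7) - ((23/70)*sqrt(10))*i. At the order-3 pole a set g(δ) = (δ - a)^3*f(δ) = [-9*δ**2/13 + 35*δ/34 - 31/12] / (δ - a')^3.
Order-3 pole: residue = g''(a)/2; g''((1/7) + ((23/70)*sqrt(10))*i) = ((231392945/875342648)*sqrt(10))*i, so the residue is ((231392945/1750685296)*sqrt(10))*i.


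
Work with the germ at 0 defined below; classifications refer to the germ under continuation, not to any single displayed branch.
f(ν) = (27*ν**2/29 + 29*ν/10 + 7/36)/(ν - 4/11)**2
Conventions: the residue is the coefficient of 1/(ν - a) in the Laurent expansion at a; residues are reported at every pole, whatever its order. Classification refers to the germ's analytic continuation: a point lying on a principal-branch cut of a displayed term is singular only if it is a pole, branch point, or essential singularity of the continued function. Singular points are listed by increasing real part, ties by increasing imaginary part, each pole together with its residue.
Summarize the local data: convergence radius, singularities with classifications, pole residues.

Radius of convergence at 0: 4/11.
At 4/11: a pole of order 2; residue 11411/3190.

Denominator factor (ν - 4/11)^2: pole of order 2 at 4/11, modulus 4/11.
The radius of convergence is the smallest modulus among the singular points: 4/11.
At the order-2 pole 4/11 set g(ν) = (ν - (4/11))^2*f(ν) = 27*ν**2/29 + 29*ν/10 + 7/36.
Order-2 pole: residue = g'(a); g'(4/11) = 11411/3190, so the residue is 11411/3190.


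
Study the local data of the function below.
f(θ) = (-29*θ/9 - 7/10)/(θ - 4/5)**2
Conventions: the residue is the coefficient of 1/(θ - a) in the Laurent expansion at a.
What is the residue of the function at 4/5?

The residue is -29/9.

At the order-2 pole 4/5 set g(θ) = (θ - (4/5))^2*f(θ) = -29*θ/9 - 7/10.
Order-2 pole: residue = g'(a); g'(4/5) = -29/9, so the residue is -29/9.


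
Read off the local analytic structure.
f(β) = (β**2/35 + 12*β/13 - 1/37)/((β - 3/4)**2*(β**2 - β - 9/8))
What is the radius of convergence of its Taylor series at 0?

The radius of convergence is -1/2 + (1/4)*sqrt(22).

Denominator factor (β - 3/4)^2: pole of order 2 at 3/4, modulus 3/4.
Denominator factor (β**2 - β - 9/8): discriminant 11/2, real irrational roots 1/2 + (1/4)*sqrt(22) and 1/2 - (1/4)*sqrt(22); poles of order 1, moduli 1/2 + (1/4)*sqrt(22) and -1/2 + (1/4)*sqrt(22).
The radius of convergence is the smallest modulus among the singular points: -1/2 + (1/4)*sqrt(22).


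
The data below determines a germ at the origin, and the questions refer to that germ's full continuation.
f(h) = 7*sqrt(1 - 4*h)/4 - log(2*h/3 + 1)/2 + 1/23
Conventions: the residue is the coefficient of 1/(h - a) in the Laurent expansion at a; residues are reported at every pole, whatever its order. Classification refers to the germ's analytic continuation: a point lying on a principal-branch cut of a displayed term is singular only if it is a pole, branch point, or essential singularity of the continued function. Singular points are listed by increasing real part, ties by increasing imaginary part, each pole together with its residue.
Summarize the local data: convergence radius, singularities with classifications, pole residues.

Branch term (7/4)*sqrt(1 - h/(1/4)): its argument vanishes at h = 1/4, a square-root branch point, modulus 1/4.
Branch term (-1/2)*log(1 - h/(-3/2)): its argument vanishes at h = -3/2, a logarithmic branch point, modulus 3/2.
The radius of convergence is the smallest modulus among the singular points: 1/4.
List the singular points by increasing real part (a conjugate pair: the negative imaginary part first).

Radius of convergence at 0: 1/4.
At -3/2: a logarithmic branch point.
At 1/4: an algebraic (square-root) branch point.


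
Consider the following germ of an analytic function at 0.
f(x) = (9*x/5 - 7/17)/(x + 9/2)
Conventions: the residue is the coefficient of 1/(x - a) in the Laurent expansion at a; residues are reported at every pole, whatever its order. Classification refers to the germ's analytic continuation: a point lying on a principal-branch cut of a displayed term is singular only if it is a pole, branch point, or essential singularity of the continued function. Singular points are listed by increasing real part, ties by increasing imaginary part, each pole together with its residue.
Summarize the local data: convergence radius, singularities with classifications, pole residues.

Denominator factor (x + 9/2): pole of order 1 at -9/2, modulus 9/2.
The radius of convergence is the smallest modulus among the singular points: 9/2.
At the order-1 pole -9/2 set g(x) = (x - (-9/2))*f(x) = 9*x/5 - 7/17.
Simple pole: residue = g(a) at a = -9/2, which is -1447/170.

Radius of convergence at 0: 9/2.
At -9/2: a pole of order 1; residue -1447/170.


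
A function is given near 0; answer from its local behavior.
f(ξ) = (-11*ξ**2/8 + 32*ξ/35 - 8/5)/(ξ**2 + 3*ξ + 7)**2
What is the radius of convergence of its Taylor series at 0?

The radius of convergence is sqrt(7).

Denominator factor (ξ**2 + 3*ξ + 7)^2: discriminant -19, complex-conjugate roots (-3/2) + ((1/2)*sqrt(19))*i and (-3/2) - ((1/2)*sqrt(19))*i; poles of order 2, moduli sqrt(7) and sqrt(7).
The radius of convergence is the smallest modulus among the singular points: sqrt(7).


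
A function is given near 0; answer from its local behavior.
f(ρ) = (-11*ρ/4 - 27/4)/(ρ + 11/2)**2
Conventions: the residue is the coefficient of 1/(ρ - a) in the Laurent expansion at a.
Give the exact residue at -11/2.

At the order-2 pole -11/2 set g(ρ) = (ρ - (-11/2))^2*f(ρ) = -11*ρ/4 - 27/4.
Order-2 pole: residue = g'(a); g'(-11/2) = -11/4, so the residue is -11/4.

The residue is -11/4.


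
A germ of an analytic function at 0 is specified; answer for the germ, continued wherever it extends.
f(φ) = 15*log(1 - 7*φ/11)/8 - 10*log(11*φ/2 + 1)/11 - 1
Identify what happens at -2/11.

The point is a logarithmic branch point.

The term (-10/11)*log(1 - φ/(-2/11)) has argument 1 - -2/11/(-2/11) = 0 at -2/11: a logarithmic (infinitely-sheeted) branch point; the remaining terms are analytic or single-valued there.


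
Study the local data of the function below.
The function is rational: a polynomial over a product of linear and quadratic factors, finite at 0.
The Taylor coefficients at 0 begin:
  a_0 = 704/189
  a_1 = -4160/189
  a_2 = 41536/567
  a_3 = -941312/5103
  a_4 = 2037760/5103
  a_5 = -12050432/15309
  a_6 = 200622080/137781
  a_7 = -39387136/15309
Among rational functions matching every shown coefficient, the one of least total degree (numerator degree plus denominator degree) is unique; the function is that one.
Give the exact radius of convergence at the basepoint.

The radius of convergence is 3/4.

No rational of total degree below 5 reproduces all 8 coefficients; solving the [2/3] Pade equations on them gives f(z) = (15*z**2/7 - 3*z + 11/7)/(z + 3/4)**3, whose expansion matches every shown term.
Denominator factor (z + 3/4)^3: pole of order 3 at -3/4, modulus 3/4.
The radius of convergence is the smallest modulus among the singular points: 3/4.


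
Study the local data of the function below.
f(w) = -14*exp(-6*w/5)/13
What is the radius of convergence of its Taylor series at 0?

The radius of convergence is infinite.

The factor exp(-6*w/5) is entire and contributes no finite singular point.
The polynomial part has no poles.
No finite singular points: the Taylor series at 0 converges everywhere.


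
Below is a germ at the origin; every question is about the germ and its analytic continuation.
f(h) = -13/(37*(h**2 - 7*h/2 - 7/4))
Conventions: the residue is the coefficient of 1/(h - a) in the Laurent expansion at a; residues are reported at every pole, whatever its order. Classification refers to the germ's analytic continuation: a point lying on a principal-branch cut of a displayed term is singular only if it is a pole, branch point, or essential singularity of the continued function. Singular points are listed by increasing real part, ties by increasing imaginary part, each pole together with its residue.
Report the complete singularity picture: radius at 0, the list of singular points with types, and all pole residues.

Denominator factor (h**2 - 7*h/2 - 7/4): discriminant 77/4, real irrational roots 7/4 + (1/4)*sqrt(77) and 7/4 - (1/4)*sqrt(77); poles of order 1, moduli 7/4 + (1/4)*sqrt(77) and -7/4 + (1/4)*sqrt(77).
The radius of convergence is the smallest modulus among the singular points: -7/4 + (1/4)*sqrt(77).
The factor h**2 - 7*h/2 - 7/4 splits as (h - a)(h - a') with a = 7/4 - (1/4)*sqrt(77), a' = 7/4 + (1/4)*sqrt(77). At the order-1 pole a set g(h) = (h - a)*f(h) = [-13/37] / (h - a').
Simple pole: residue = g(a) at a = 7/4 - (1/4)*sqrt(77), which is (26/2849)*sqrt(77).
The factor h**2 - 7*h/2 - 7/4 splits as (h - a)(h - a') with a = 7/4 + (1/4)*sqrt(77), a' = 7/4 - (1/4)*sqrt(77). At the order-1 pole a set g(h) = (h - a)*f(h) = [-13/37] / (h - a').
Simple pole: residue = g(a) at a = 7/4 + (1/4)*sqrt(77), which is -(26/2849)*sqrt(77).
List the singular points by increasing real part (a conjugate pair: the negative imaginary part first).

Radius of convergence at 0: -7/4 + (1/4)*sqrt(77).
At 7/4 - (1/4)*sqrt(77): a pole of order 1; residue (26/2849)*sqrt(77).
At 7/4 + (1/4)*sqrt(77): a pole of order 1; residue -(26/2849)*sqrt(77).


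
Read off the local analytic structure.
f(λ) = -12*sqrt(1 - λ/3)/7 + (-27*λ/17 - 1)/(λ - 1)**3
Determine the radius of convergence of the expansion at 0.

Denominator factor (λ - 1)^3: pole of order 3 at 1, modulus 1.
Branch term (-12/7)*sqrt(1 - λ/(3)): its argument vanishes at λ = 3, a square-root branch point, modulus 3.
The radius of convergence is the smallest modulus among the singular points: 1.

The radius of convergence is 1.


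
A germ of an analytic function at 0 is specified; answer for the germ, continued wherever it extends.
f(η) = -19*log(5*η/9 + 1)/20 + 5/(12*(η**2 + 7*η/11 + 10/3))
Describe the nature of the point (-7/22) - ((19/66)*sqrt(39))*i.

The denominator factor η**2 + 7*η/11 + 10/3 vanishes at (-7/22) - ((19/66)*sqrt(39))*i and appears to the power 1; the numerator there equals 5/12, nonzero, and no other factor vanishes.
The branch terms are analytic at this point.
Hence a pole whose order is the multiplicity, 1.

The point is a pole of order 1.
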